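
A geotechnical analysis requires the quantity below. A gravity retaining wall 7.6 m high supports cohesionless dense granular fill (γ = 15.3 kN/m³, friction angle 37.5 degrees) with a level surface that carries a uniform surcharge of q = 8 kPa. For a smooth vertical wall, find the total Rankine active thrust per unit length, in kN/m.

122 kN/m

K_a = tan²(45° − φ/2) = 0.2432.
Soil triangle: ½ K_a γ H² = 0.5×0.2432×15.3×7.6² = 107.5 kN/m.
Surcharge rectangle: K_a q H = 0.2432×8×7.6 = 14.79 kN/m.
Total = 107.5 + 14.79 = 122.2 kN/m.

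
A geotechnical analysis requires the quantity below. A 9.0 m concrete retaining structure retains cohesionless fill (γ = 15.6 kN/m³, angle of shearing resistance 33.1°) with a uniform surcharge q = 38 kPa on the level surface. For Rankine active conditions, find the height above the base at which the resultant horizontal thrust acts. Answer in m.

K_a = 0.2936.
Triangular part P₁ = ½K_aγH² = 185.5 at H/3 = 3.000 m; rectangular part P₂ = K_a q H = 100.4 at H/2 = 4.500 m.
ȳ = (P₁·3.000 + P₂·4.500)/(P₁+P₂) = 3.527 m.

3.53 m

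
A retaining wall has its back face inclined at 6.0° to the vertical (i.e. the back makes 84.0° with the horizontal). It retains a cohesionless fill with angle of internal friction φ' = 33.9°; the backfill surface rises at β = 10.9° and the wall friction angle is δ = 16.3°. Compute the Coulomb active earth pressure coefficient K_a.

K_a = sin²(α+φ) / [sin²α · sin(α−δ) · (1 + √{sin(φ+δ)sin(φ−β) / (sin(α−δ)sin(α+β))})²].
With α = 84.0°, φ = 33.9°, δ = 16.3°, β = 10.9°: K_a = 0.3460.

0.346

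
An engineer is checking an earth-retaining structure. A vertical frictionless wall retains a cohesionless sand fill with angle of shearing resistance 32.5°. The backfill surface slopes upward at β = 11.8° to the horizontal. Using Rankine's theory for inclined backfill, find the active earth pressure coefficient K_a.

0.320

K_a = cos β · (cos β − √(cos²β − cos²φ)) / (cos β + √(cos²β − cos²φ)).
cos β = 0.9789, cos φ = 0.8434, √(cos²β − cos²φ) = 0.4969.
K_a = 0.9789 × (0.9789 − 0.4969)/(0.9789 + 0.4969) = 0.3197.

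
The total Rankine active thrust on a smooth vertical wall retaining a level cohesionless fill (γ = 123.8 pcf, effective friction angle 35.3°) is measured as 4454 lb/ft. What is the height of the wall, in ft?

16.4 ft

K_a = 0.2675. P_a = ½ K_a γ H² ⇒ H = √(2P_a/(K_a γ)).
H = √(2×4454/(0.2675×123.8)) = 16.40 ft.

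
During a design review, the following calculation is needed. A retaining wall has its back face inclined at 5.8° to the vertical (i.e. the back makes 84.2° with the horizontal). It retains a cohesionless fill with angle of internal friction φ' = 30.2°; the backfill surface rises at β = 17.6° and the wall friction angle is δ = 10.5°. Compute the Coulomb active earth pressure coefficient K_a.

K_a = sin²(α+φ) / [sin²α · sin(α−δ) · (1 + √{sin(φ+δ)sin(φ−β) / (sin(α−δ)sin(α+β))})²].
With α = 84.2°, φ = 30.2°, δ = 10.5°, β = 17.6°: K_a = 0.4524.

0.452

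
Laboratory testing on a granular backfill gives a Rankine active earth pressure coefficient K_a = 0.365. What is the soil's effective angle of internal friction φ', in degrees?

27.7°

K_a = tan²(45° − φ/2) ⇒ 45° − φ/2 = arctan(√0.365) = 31.14°.
φ = 2(45° − 31.14°) = 27.72°.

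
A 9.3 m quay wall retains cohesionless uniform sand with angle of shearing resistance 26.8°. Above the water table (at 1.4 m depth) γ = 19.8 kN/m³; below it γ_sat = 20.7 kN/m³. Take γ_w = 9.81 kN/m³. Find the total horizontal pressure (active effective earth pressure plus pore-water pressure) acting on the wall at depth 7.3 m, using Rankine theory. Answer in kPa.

K_a = (1 − sin φ)/(1 + sin φ) = 0.3785.
γ' = 20.7 − 9.81 = 10.89 kN/m³.
Effective vertical stress at 7.3 m: σ'_v = 19.8×1.4 + 10.89×5.90 = 91.97 kPa.
σ'_h = K_a σ'_v = 0.3785 × 91.97 = 34.81 kPa; u = γ_w × 5.90 = 57.88 kPa.
Total σ_h = 34.81 + 57.88 = 92.69 kPa.

92.7 kPa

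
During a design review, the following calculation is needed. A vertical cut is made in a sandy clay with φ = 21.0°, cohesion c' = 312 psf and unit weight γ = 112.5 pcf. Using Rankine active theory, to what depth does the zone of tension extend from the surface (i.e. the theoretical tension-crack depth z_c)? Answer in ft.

K_a = tan²(45° − 21.0°/2) = 0.4724; √K_a = 0.6873.
The active pressure is zero where K_a γ z = 2c√K_a, so z_c = 2c/(γ√K_a) = 2×312/(112.5×0.6873) = 8.070 ft.

8.07 ft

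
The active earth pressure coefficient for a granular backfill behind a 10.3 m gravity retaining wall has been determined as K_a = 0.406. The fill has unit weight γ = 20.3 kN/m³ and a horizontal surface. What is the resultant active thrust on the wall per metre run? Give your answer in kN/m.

P = ½ K_a γ H² = 0.5 × 0.406 × 20.3 × 10.3² = 437.2 kN/m.

437 kN/m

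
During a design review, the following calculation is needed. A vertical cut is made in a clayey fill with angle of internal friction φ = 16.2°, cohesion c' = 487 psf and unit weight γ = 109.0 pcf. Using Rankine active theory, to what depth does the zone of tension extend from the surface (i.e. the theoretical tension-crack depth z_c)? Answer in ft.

11.9 ft

K_a = tan²(45° − 16.2°/2) = 0.5637; √K_a = 0.7508.
The active pressure is zero where K_a γ z = 2c√K_a, so z_c = 2c/(γ√K_a) = 2×487/(109.0×0.7508) = 11.90 ft.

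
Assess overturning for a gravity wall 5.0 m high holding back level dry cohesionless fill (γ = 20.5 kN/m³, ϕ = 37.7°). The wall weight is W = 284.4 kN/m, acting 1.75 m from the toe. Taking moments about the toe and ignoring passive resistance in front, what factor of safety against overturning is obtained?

K_a = tan²(45° − 37.7°/2) = 0.2411.
P_a = ½K_aγH² = 0.5×0.2411×20.5×5.0² = 61.77 kN/m, acting at H/3 = 1.667 m above the base.
Overturning moment M_o = P_a × H/3 = 61.77 × 1.667 = 103.0.
Resisting moment M_r = W × 1.75 = 284.4 × 1.75 = 497.7.
FS_overturning = M_r/M_o = 497.7/103.0 = 4.834.

4.83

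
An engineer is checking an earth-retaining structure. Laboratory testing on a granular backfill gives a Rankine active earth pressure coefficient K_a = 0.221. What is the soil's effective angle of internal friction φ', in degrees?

K_a = tan²(45° − φ/2) ⇒ 45° − φ/2 = arctan(√0.221) = 25.18°.
φ = 2(45° − 25.18°) = 39.64°.

39.6°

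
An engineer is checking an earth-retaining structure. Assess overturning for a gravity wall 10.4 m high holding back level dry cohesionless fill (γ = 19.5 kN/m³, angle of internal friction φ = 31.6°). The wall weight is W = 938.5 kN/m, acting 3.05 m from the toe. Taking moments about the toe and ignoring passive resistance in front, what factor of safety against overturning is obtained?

2.51

K_a = tan²(45° − 31.6°/2) = 0.3123.
P_a = ½K_aγH² = 0.5×0.3123×19.5×10.4² = 329.4 kN/m, acting at H/3 = 3.467 m above the base.
Overturning moment M_o = P_a × H/3 = 329.4 × 3.467 = 1142.
Resisting moment M_r = W × 3.05 = 938.5 × 3.05 = 2862.
FS_overturning = M_r/M_o = 2862/1142 = 2.507.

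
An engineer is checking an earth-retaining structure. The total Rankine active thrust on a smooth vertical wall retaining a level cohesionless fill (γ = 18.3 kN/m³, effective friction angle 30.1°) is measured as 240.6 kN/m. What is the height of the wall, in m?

8.90 m

K_a = 0.3320. P_a = ½ K_a γ H² ⇒ H = √(2P_a/(K_a γ)).
H = √(2×240.6/(0.3320×18.3)) = 8.900 m.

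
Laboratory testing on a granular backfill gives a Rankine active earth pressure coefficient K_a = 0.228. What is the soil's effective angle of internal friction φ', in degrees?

K_a = tan²(45° − φ/2) ⇒ 45° − φ/2 = arctan(√0.228) = 25.52°.
φ = 2(45° − 25.52°) = 38.95°.

39.0°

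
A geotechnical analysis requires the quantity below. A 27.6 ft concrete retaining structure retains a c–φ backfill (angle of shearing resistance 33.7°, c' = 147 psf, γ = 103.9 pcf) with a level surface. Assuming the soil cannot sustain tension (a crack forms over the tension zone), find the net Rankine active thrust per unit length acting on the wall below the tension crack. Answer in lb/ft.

K_a = 0.2863; √K_a = 0.5351.
Tension-crack depth z_c = 2c/(γ√K_a) = 2×147/(103.9×0.5351) = 5.288 ft.
σ_a at base = K_a γ H − 2c√K_a = 0.2863×103.9×27.6 − 2×147×0.5351 = 663.7 psf.
P_a = ½ × 663.7 × (H − z_c) = 0.5×663.7×22.31 = 7404 lb/ft.

7400 lb/ft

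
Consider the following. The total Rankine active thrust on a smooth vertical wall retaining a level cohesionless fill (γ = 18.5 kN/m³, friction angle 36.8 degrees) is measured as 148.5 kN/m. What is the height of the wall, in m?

K_a = 0.2508. P_a = ½ K_a γ H² ⇒ H = √(2P_a/(K_a γ)).
H = √(2×148.5/(0.2508×18.5)) = 8.001 m.

8.00 m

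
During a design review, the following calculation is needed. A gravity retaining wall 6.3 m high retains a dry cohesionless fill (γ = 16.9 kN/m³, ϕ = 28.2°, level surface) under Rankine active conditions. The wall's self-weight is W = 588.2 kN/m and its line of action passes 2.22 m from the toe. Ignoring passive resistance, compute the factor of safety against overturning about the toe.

5.18

K_a = tan²(45° − 28.2°/2) = 0.3582.
P_a = ½K_aγH² = 0.5×0.3582×16.9×6.3² = 120.1 kN/m, acting at H/3 = 2.100 m above the base.
Overturning moment M_o = P_a × H/3 = 120.1 × 2.100 = 252.3.
Resisting moment M_r = W × 2.22 = 588.2 × 2.22 = 1306.
FS_overturning = M_r/M_o = 1306/252.3 = 5.176.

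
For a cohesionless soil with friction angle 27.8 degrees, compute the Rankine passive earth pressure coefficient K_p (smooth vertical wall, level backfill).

K_p = (1 + sin φ)/(1 − sin φ) = tan²(45° + 27.8°/2) = 2.748.

2.75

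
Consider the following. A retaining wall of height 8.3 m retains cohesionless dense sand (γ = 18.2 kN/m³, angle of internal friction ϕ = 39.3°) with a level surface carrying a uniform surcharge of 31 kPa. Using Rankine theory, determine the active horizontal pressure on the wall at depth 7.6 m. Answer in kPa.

38.0 kPa

K_a = (1 − sin φ)/(1 + sin φ) = 0.2245.
σ_v = γz + q = 18.2 × 7.6 + 31 = 169.3 kPa.
σ_h = K_a σ_v = 0.2245 × 169.3 = 38.00 kPa.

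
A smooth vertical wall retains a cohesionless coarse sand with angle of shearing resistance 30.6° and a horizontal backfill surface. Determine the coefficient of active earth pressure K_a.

0.325

K_a = tan²(45° − φ/2) = tan²(29.70°) = 0.3253.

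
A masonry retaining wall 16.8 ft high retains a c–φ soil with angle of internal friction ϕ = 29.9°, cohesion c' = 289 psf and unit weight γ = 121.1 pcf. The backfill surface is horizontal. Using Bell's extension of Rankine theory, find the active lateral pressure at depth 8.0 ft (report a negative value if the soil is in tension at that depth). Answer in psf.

-10.1 psf

K_a = (1 − sin φ)/(1 + sin φ) = 0.3347.
σ_a = K_a γ z − 2c√K_a = 0.3347×121.1×8.0 − 2×289×0.5785 = -10.14 psf.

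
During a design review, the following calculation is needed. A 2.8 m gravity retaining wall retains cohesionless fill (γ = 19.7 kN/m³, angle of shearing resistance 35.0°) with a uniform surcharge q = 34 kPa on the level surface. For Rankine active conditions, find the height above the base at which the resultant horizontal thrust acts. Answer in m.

K_a = 0.2710.
Triangular part P₁ = ½K_aγH² = 20.93 at H/3 = 0.9333 m; rectangular part P₂ = K_a q H = 25.80 at H/2 = 1.400 m.
ȳ = (P₁·0.9333 + P₂·1.400)/(P₁+P₂) = 1.191 m.

1.19 m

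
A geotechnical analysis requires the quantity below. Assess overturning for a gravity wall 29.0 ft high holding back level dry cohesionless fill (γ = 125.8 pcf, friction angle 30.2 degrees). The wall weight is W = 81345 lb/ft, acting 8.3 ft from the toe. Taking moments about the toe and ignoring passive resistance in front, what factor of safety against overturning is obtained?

K_a = tan²(45° − 30.2°/2) = 0.3307.
P_a = ½K_aγH² = 0.5×0.3307×125.8×29.0² = 17490 lb/ft, acting at H/3 = 9.667 ft above the base.
Overturning moment M_o = P_a × H/3 = 17490 × 9.667 = 169100.
Resisting moment M_r = W × 8.3 = 81345 × 8.3 = 675200.
FS_overturning = M_r/M_o = 675200/169100 = 3.993.

3.99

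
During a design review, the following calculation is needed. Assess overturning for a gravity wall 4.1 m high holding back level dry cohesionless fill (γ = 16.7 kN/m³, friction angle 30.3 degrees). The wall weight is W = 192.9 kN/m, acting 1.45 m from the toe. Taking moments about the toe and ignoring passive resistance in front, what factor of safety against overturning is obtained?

K_a = tan²(45° − 30.3°/2) = 0.3293.
P_a = ½K_aγH² = 0.5×0.3293×16.7×4.1² = 46.22 kN/m, acting at H/3 = 1.367 m above the base.
Overturning moment M_o = P_a × H/3 = 46.22 × 1.367 = 63.17.
Resisting moment M_r = W × 1.45 = 192.9 × 1.45 = 279.7.
FS_overturning = M_r/M_o = 279.7/63.17 = 4.428.

4.43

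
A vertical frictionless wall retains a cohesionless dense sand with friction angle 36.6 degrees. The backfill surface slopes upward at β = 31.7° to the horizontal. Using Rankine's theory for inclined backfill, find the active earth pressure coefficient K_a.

K_a = cos β · (cos β − √(cos²β − cos²φ)) / (cos β + √(cos²β − cos²φ)).
cos β = 0.8508, cos φ = 0.8028, √(cos²β − cos²φ) = 0.2817.
K_a = 0.8508 × (0.8508 − 0.2817)/(0.8508 + 0.2817) = 0.4275.

0.428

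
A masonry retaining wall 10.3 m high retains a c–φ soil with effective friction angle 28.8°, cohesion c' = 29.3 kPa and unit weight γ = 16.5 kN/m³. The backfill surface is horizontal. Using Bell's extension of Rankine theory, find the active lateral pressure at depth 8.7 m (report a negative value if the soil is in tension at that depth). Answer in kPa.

K_a = (1 − sin φ)/(1 + sin φ) = 0.3498.
σ_a = K_a γ z − 2c√K_a = 0.3498×16.5×8.7 − 2×29.3×0.5914 = 15.55 kPa.

15.6 kPa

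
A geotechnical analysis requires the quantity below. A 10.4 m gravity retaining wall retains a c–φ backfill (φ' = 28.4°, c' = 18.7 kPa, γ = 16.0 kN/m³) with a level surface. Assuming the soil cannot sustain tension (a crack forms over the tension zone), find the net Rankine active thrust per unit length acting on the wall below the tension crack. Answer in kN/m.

119 kN/m

K_a = 0.3554; √K_a = 0.5961.
Tension-crack depth z_c = 2c/(γ√K_a) = 2×18.7/(16.0×0.5961) = 3.921 m.
σ_a at base = K_a γ H − 2c√K_a = 0.3554×16.0×10.4 − 2×18.7×0.5961 = 36.84 kPa.
P_a = ½ × 36.84 × (H − z_c) = 0.5×36.84×6.479 = 119.3 kN/m.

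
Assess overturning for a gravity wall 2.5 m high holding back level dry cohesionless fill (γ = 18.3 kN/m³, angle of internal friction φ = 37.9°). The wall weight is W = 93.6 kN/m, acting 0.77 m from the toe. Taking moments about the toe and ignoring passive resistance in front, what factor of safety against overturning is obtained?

6.33

K_a = tan²(45° − 37.9°/2) = 0.2389.
P_a = ½K_aγH² = 0.5×0.2389×18.3×2.5² = 13.66 kN/m, acting at H/3 = 0.8333 m above the base.
Overturning moment M_o = P_a × H/3 = 13.66 × 0.8333 = 11.39.
Resisting moment M_r = W × 0.77 = 93.6 × 0.77 = 72.07.
FS_overturning = M_r/M_o = 72.07/11.39 = 6.329.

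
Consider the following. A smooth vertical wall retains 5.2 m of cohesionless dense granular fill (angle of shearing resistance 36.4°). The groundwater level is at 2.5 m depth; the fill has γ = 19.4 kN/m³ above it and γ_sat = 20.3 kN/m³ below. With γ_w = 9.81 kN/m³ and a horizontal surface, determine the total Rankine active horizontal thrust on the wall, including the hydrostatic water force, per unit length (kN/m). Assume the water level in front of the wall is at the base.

94.4 kN/m

K_a = tan²(45° − φ/2) = 0.2552.
γ' = 20.3 − 9.81 = 10.49 kN/m³. Depth below WT = 2.7 m.
σ'_h at WT = K_a γ d_w = 12.38 kPa; at base = 12.38 + K_a γ' × 2.7 = 19.60 kPa.
P₁ (0–2.5 m) = ½×12.38×2.5 = 15.47. P₂ (2.5–5.2 m) = ½(12.38+19.60)×2.7 = 43.17.
P_w = ½ γ_w h₂² = 0.5×9.81×2.7² = 35.76. Total = 15.47+43.17+35.76 = 94.40 kN/m.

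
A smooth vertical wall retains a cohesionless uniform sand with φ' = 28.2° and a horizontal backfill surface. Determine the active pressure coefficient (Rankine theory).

K_a = (1 − sin φ)/(1 + sin φ) = (1 − sin 28.2°)/(1 + sin 28.2°) = 0.3582.

0.358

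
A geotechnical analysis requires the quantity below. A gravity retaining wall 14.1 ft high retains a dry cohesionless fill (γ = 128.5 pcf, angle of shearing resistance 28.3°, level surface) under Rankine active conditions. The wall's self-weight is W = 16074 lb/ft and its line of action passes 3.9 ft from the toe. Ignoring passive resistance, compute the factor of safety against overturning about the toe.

K_a = tan²(45° − 28.3°/2) = 0.3568.
P_a = ½K_aγH² = 0.5×0.3568×128.5×14.1² = 4557 lb/ft, acting at H/3 = 4.700 ft above the base.
Overturning moment M_o = P_a × H/3 = 4557 × 4.700 = 21420.
Resisting moment M_r = W × 3.9 = 16074 × 3.9 = 62690.
FS_overturning = M_r/M_o = 62690/21420 = 2.927.

2.93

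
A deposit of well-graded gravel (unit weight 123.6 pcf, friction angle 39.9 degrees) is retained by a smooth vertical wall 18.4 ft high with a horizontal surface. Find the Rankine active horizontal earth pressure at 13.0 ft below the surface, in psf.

351 psf

K_a = (1 − sin φ)/(1 + sin φ) = 0.2184.
σ_h = K_a γ z = 0.2184 × 123.6 × 13.0 = 351.0 psf.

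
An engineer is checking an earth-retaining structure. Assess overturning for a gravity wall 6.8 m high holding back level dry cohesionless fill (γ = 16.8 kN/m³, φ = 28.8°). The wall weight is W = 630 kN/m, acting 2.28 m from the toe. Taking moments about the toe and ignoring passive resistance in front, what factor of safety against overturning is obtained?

4.66

K_a = tan²(45° − 28.8°/2) = 0.3498.
P_a = ½K_aγH² = 0.5×0.3498×16.8×6.8² = 135.8 kN/m, acting at H/3 = 2.267 m above the base.
Overturning moment M_o = P_a × H/3 = 135.8 × 2.267 = 307.9.
Resisting moment M_r = W × 2.28 = 630 × 2.28 = 1436.
FS_overturning = M_r/M_o = 1436/307.9 = 4.665.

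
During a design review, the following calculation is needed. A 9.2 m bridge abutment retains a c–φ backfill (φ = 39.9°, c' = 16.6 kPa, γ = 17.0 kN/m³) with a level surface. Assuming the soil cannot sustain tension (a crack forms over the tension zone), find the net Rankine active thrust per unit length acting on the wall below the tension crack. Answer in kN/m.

K_a = 0.2184; √K_a = 0.4674.
Tension-crack depth z_c = 2c/(γ√K_a) = 2×16.6/(17.0×0.4674) = 4.179 m.
σ_a at base = K_a γ H − 2c√K_a = 0.2184×17.0×9.2 − 2×16.6×0.4674 = 18.65 kPa.
P_a = ½ × 18.65 × (H − z_c) = 0.5×18.65×5.021 = 46.82 kN/m.

46.8 kN/m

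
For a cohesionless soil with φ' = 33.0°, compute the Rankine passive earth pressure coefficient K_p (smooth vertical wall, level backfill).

3.39

K_p = (1 + sin φ)/(1 − sin φ) = tan²(45° + 33.0°/2) = 3.392.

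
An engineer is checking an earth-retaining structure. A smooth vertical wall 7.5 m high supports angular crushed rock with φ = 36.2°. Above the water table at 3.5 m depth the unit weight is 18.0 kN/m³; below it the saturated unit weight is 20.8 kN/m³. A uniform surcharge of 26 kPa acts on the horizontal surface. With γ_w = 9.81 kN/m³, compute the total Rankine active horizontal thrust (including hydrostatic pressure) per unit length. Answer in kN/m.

245 kN/m

K_a = tan²(45° − φ/2) = 0.2574.
γ' = 20.8 − 9.81 = 10.99 kN/m³. h₂ = H − d_w = 4.0 m.
σ'_h: at surface K_a·q = 6.692; at WT K_a(q+γd_w) = 22.91; at base K_a(q+γd_w+γ'h₂) = 34.22 kPa.
P₁ = ½(6.692+22.91)×3.5 = 51.80; P₂ = ½(22.91+34.22)×4.0 = 114.3; P_w = ½γ_w h₂² = 78.48.
Total = 51.80+114.3+78.48 = 244.5 kN/m.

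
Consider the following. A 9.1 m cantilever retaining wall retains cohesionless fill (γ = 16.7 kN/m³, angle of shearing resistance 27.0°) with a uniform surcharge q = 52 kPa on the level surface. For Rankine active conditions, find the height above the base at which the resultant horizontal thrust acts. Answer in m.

3.65 m

K_a = 0.3755.
Triangular part P₁ = ½K_aγH² = 259.7 at H/3 = 3.033 m; rectangular part P₂ = K_a q H = 177.7 at H/2 = 4.550 m.
ȳ = (P₁·3.033 + P₂·4.550)/(P₁+P₂) = 3.650 m.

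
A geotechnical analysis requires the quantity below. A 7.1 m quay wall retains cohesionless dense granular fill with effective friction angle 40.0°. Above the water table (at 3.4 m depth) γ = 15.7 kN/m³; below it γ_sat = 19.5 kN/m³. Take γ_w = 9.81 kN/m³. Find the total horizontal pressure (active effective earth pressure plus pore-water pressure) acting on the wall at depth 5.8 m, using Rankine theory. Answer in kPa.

40.2 kPa

K_a = (1 − sin φ)/(1 + sin φ) = 0.2174.
γ' = 19.5 − 9.81 = 9.690 kN/m³.
Effective vertical stress at 5.8 m: σ'_v = 15.7×3.4 + 9.690×2.40 = 76.64 kPa.
σ'_h = K_a σ'_v = 0.2174 × 76.64 = 16.66 kPa; u = γ_w × 2.40 = 23.54 kPa.
Total σ_h = 16.66 + 23.54 = 40.21 kPa.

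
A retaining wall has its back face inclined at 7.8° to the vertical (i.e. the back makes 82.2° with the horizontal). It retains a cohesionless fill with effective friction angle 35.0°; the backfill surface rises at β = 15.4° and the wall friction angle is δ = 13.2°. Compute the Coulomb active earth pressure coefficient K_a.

K_a = sin²(α+φ) / [sin²α · sin(α−δ) · (1 + √{sin(φ+δ)sin(φ−β) / (sin(α−δ)sin(α+β))})²].
With α = 82.2°, φ = 35.0°, δ = 13.2°, β = 15.4°: K_a = 0.3737.

0.374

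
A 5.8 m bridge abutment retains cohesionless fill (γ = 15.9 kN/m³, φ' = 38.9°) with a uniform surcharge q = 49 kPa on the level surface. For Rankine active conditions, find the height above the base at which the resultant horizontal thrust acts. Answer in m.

K_a = 0.2285.
Triangular part P₁ = ½K_aγH² = 61.12 at H/3 = 1.933 m; rectangular part P₂ = K_a q H = 64.95 at H/2 = 2.900 m.
ȳ = (P₁·1.933 + P₂·2.900)/(P₁+P₂) = 2.431 m.

2.43 m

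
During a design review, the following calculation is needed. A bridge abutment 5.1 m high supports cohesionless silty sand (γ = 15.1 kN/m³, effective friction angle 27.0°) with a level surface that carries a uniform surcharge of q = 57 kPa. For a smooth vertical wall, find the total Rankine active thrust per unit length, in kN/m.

K_a = tan²(45° − φ/2) = 0.3755.
Soil triangle: ½ K_a γ H² = 0.5×0.3755×15.1×5.1² = 73.74 kN/m.
Surcharge rectangle: K_a q H = 0.3755×57×5.1 = 109.2 kN/m.
Total = 73.74 + 109.2 = 182.9 kN/m.

183 kN/m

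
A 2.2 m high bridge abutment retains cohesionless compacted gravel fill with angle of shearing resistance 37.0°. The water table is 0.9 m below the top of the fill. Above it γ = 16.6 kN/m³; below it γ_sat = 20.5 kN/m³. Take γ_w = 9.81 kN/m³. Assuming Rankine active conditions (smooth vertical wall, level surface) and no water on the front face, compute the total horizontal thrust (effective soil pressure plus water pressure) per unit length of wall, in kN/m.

K_a = tan²(45° − φ/2) = 0.2486.
γ' = 20.5 − 9.81 = 10.69 kN/m³. Depth below WT = 1.3 m.
σ'_h at WT = K_a γ d_w = 3.714 kPa; at base = 3.714 + K_a γ' × 1.3 = 7.168 kPa.
P₁ (0–0.9 m) = ½×3.714×0.9 = 1.671. P₂ (0.9–2.2 m) = ½(3.714+7.168)×1.3 = 7.073.
P_w = ½ γ_w h₂² = 0.5×9.81×1.3² = 8.289. Total = 1.671+7.073+8.289 = 17.03 kN/m.

17.0 kN/m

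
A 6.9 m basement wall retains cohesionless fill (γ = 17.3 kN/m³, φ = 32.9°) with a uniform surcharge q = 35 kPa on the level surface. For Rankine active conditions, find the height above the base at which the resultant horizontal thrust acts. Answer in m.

2.73 m

K_a = 0.2960.
Triangular part P₁ = ½K_aγH² = 121.9 at H/3 = 2.300 m; rectangular part P₂ = K_a q H = 71.49 at H/2 = 3.450 m.
ȳ = (P₁·2.300 + P₂·3.450)/(P₁+P₂) = 2.725 m.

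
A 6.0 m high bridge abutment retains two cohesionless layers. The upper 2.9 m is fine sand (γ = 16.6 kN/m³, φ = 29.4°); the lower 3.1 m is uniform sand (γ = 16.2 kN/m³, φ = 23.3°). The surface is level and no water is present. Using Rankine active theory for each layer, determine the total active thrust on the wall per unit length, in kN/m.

122 kN/m

K_a1 = tan²(45°−29.4°/2) = 0.3415; K_a2 = tan²(45°−23.3°/2) = 0.4331.
Layer 1: σ at base = K_a1 γ₁ h₁ = 16.44 kPa; P₁ = ½×16.44×2.9 = 23.84.
Layer 2: σ_v at top = γ₁h₁ = 48.14; σ_h top = K_a2×48.14 = 20.85; σ_h base = K_a2×(48.14+16.2×3.1) = 42.60.
P₂ = ½(20.85+42.60)×3.1 = 98.35. Total P_a = 23.84+98.35 = 122.2 kN/m.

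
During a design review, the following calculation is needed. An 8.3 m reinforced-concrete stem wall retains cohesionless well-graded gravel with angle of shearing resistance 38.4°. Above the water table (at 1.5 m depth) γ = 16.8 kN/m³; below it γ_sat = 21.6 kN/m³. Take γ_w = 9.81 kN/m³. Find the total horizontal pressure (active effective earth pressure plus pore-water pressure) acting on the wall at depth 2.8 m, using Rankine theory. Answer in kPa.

22.2 kPa

K_a = (1 − sin φ)/(1 + sin φ) = 0.2337.
γ' = 21.6 − 9.81 = 11.79 kN/m³.
Effective vertical stress at 2.8 m: σ'_v = 16.8×1.5 + 11.79×1.30 = 40.53 kPa.
σ'_h = K_a σ'_v = 0.2337 × 40.53 = 9.471 kPa; u = γ_w × 1.30 = 12.75 kPa.
Total σ_h = 9.471 + 12.75 = 22.22 kPa.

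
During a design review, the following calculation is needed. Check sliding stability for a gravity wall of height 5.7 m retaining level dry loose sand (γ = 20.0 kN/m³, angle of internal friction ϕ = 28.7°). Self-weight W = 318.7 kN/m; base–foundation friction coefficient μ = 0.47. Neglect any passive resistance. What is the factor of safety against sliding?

1.31

K_a = tan²(45° − 28.7°/2) = 0.3511.
P_a = ½K_aγH² = 0.5×0.3511×20.0×5.7² = 114.1 kN/m, acting at H/3 = 1.900 m above the base.
FS_sliding = μW / P_a = 0.47×318.7 / 114.1 = 1.313.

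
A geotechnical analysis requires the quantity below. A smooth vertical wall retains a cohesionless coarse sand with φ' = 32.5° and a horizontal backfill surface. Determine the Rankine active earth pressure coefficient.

K_a = tan²(45° − φ/2) = tan²(28.75°) = 0.3010.

0.301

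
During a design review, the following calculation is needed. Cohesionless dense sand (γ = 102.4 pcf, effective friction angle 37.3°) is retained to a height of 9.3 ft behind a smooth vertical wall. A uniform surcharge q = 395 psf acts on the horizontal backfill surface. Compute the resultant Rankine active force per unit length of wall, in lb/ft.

K_a = tan²(45° − φ/2) = 0.2453.
Soil triangle: ½ K_a γ H² = 0.5×0.2453×102.4×9.3² = 1086 lb/ft.
Surcharge rectangle: K_a q H = 0.2453×395×9.3 = 901.3 lb/ft.
Total = 1086 + 901.3 = 1988 lb/ft.

1990 lb/ft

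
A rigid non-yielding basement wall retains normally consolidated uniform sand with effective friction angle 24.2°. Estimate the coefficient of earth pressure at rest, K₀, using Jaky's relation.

K₀ = 1 − sin φ' = 1 − sin 24.2° = 0.5901.

0.590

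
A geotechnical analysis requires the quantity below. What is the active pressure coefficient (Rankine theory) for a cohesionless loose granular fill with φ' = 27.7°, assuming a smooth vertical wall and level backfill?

0.365

K_a = tan²(45° − φ/2) = tan²(31.15°) = 0.3653.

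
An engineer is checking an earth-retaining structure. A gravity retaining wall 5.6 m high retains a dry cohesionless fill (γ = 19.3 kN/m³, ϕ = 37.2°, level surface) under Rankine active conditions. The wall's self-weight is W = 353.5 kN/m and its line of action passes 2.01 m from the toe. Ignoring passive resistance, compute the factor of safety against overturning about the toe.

5.10

K_a = tan²(45° − 37.2°/2) = 0.2464.
P_a = ½K_aγH² = 0.5×0.2464×19.3×5.6² = 74.57 kN/m, acting at H/3 = 1.867 m above the base.
Overturning moment M_o = P_a × H/3 = 74.57 × 1.867 = 139.2.
Resisting moment M_r = W × 2.01 = 353.5 × 2.01 = 710.5.
FS_overturning = M_r/M_o = 710.5/139.2 = 5.104.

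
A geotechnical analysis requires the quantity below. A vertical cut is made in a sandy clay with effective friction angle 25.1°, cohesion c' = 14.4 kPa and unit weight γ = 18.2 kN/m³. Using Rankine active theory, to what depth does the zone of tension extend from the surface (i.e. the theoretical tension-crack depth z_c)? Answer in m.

2.49 m

K_a = tan²(45° − 25.1°/2) = 0.4043; √K_a = 0.6358.
The active pressure is zero where K_a γ z = 2c√K_a, so z_c = 2c/(γ√K_a) = 2×14.4/(18.2×0.6358) = 2.489 m.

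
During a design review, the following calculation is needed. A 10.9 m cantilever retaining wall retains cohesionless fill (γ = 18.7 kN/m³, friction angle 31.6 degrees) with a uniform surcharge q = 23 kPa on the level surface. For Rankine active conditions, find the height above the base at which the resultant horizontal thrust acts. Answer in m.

3.97 m

K_a = 0.3123.
Triangular part P₁ = ½K_aγH² = 347.0 at H/3 = 3.633 m; rectangular part P₂ = K_a q H = 78.31 at H/2 = 5.450 m.
ȳ = (P₁·3.633 + P₂·5.450)/(P₁+P₂) = 3.968 m.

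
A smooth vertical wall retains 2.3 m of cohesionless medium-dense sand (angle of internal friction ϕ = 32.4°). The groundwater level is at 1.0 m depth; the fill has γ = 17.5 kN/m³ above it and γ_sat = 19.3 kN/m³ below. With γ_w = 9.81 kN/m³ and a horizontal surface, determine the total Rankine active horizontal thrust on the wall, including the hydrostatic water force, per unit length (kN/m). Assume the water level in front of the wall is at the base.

20.2 kN/m

K_a = tan²(45° − φ/2) = 0.3022.
γ' = 19.3 − 9.81 = 9.490 kN/m³. Depth below WT = 1.3 m.
σ'_h at WT = K_a γ d_w = 5.289 kPa; at base = 5.289 + K_a γ' × 1.3 = 9.018 kPa.
P₁ (0–1.0 m) = ½×5.289×1.0 = 2.645. P₂ (1.0–2.3 m) = ½(5.289+9.018)×1.3 = 9.299.
P_w = ½ γ_w h₂² = 0.5×9.81×1.3² = 8.289. Total = 2.645+9.299+8.289 = 20.23 kN/m.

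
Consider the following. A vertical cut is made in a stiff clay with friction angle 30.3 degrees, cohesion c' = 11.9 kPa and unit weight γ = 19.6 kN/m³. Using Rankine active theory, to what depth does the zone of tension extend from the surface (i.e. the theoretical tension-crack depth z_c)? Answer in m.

2.12 m

K_a = tan²(45° − 30.3°/2) = 0.3293; √K_a = 0.5739.
The active pressure is zero where K_a γ z = 2c√K_a, so z_c = 2c/(γ√K_a) = 2×11.9/(19.6×0.5739) = 2.116 m.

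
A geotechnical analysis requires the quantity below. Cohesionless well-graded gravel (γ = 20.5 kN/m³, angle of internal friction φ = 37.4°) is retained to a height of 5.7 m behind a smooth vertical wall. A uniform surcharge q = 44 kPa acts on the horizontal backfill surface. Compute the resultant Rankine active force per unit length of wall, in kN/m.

143 kN/m

K_a = tan²(45° − φ/2) = 0.2443.
Soil triangle: ½ K_a γ H² = 0.5×0.2443×20.5×5.7² = 81.35 kN/m.
Surcharge rectangle: K_a q H = 0.2443×44×5.7 = 61.26 kN/m.
Total = 81.35 + 61.26 = 142.6 kN/m.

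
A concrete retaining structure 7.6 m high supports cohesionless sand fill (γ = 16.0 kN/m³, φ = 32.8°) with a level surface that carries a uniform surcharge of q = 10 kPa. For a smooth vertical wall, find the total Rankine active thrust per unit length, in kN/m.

160 kN/m

K_a = tan²(45° − φ/2) = 0.2973.
Soil triangle: ½ K_a γ H² = 0.5×0.2973×16.0×7.6² = 137.4 kN/m.
Surcharge rectangle: K_a q H = 0.2973×10×7.6 = 22.59 kN/m.
Total = 137.4 + 22.59 = 160.0 kN/m.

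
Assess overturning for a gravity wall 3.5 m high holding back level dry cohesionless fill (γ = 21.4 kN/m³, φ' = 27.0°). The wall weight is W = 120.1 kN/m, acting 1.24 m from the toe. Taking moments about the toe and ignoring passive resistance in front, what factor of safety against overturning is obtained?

2.59

K_a = tan²(45° − 27.0°/2) = 0.3755.
P_a = ½K_aγH² = 0.5×0.3755×21.4×3.5² = 49.22 kN/m, acting at H/3 = 1.167 m above the base.
Overturning moment M_o = P_a × H/3 = 49.22 × 1.167 = 57.43.
Resisting moment M_r = W × 1.24 = 120.1 × 1.24 = 148.9.
FS_overturning = M_r/M_o = 148.9/57.43 = 2.593.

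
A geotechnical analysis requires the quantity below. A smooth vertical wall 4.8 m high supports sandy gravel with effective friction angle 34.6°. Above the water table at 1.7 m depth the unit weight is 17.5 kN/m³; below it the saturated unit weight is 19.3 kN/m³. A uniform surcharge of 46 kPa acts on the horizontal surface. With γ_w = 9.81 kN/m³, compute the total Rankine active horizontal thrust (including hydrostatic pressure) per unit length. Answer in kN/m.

153 kN/m

K_a = tan²(45° − φ/2) = 0.2756.
γ' = 19.3 − 9.81 = 9.490 kN/m³. h₂ = H − d_w = 3.1 m.
σ'_h: at surface K_a·q = 12.68; at WT K_a(q+γd_w) = 20.88; at base K_a(q+γd_w+γ'h₂) = 28.99 kPa.
P₁ = ½(12.68+20.88)×1.7 = 28.53; P₂ = ½(20.88+28.99)×3.1 = 77.30; P_w = ½γ_w h₂² = 47.14.
Total = 28.53+77.30+47.14 = 153.0 kN/m.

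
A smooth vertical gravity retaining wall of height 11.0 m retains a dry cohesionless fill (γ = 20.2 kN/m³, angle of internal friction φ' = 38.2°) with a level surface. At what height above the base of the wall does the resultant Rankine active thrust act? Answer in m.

K_a = 0.2358.
The pressure distribution is triangular, so the resultant acts at H/3 above the base = 11.0/3 = 3.667 m.

3.67 m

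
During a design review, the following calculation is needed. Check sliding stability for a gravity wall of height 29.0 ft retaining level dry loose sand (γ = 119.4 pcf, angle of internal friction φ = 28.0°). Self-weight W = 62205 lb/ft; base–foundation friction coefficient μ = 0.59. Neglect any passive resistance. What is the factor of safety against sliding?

2.02

K_a = tan²(45° − 28.0°/2) = 0.3610.
P_a = ½K_aγH² = 0.5×0.3610×119.4×29.0² = 18130 lb/ft, acting at H/3 = 9.667 ft above the base.
FS_sliding = μW / P_a = 0.59×62205 / 18130 = 2.025.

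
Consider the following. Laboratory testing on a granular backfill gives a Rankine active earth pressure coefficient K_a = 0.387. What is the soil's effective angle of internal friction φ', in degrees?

K_a = tan²(45° − φ/2) ⇒ 45° − φ/2 = arctan(√0.387) = 31.89°.
φ = 2(45° − 31.89°) = 26.23°.

26.2°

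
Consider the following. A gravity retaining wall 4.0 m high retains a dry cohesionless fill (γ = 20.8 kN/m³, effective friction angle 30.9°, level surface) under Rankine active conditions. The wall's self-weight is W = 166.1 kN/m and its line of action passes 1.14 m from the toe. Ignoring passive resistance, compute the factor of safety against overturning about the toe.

K_a = tan²(45° − 30.9°/2) = 0.3214.
P_a = ½K_aγH² = 0.5×0.3214×20.8×4.0² = 53.48 kN/m, acting at H/3 = 1.333 m above the base.
Overturning moment M_o = P_a × H/3 = 53.48 × 1.333 = 71.31.
Resisting moment M_r = W × 1.14 = 166.1 × 1.14 = 189.4.
FS_overturning = M_r/M_o = 189.4/71.31 = 2.655.

2.66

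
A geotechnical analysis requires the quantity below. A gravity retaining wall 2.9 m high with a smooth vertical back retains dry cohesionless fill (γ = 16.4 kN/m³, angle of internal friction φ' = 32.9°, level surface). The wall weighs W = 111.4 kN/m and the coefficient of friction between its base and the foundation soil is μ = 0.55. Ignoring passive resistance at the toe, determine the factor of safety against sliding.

3.00

K_a = tan²(45° − 32.9°/2) = 0.2960.
P_a = ½K_aγH² = 0.5×0.2960×16.4×2.9² = 20.41 kN/m, acting at H/3 = 0.9667 m above the base.
FS_sliding = μW / P_a = 0.55×111.4 / 20.41 = 3.001.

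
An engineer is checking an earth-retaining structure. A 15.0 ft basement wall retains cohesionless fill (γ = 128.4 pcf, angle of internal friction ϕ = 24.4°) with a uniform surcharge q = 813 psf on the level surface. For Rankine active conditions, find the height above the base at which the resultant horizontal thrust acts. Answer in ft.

K_a = 0.4153.
Triangular part P₁ = ½K_aγH² = 5999 at H/3 = 5.000 ft; rectangular part P₂ = K_a q H = 5065 at H/2 = 7.500 ft.
ȳ = (P₁·5.000 + P₂·7.500)/(P₁+P₂) = 6.144 ft.

6.14 ft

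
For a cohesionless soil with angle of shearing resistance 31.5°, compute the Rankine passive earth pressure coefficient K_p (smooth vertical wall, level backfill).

3.19

K_p = (1 + sin φ)/(1 − sin φ) = tan²(45° + 31.5°/2) = 3.188.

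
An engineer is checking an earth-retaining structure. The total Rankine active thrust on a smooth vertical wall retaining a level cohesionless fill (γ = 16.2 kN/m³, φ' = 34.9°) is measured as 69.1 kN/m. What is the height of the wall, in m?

K_a = 0.2721. P_a = ½ K_a γ H² ⇒ H = √(2P_a/(K_a γ)).
H = √(2×69.1/(0.2721×16.2)) = 5.599 m.

5.60 m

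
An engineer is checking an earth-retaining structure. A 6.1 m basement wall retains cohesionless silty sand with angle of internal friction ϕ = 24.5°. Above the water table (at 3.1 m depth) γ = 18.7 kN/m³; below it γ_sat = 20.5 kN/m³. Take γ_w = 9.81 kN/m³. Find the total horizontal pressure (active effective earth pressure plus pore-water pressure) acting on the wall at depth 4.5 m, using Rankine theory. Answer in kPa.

43.9 kPa

K_a = (1 − sin φ)/(1 + sin φ) = 0.4137.
γ' = 20.5 − 9.81 = 10.69 kN/m³.
Effective vertical stress at 4.5 m: σ'_v = 18.7×3.1 + 10.69×1.40 = 72.94 kPa.
σ'_h = K_a σ'_v = 0.4137 × 72.94 = 30.18 kPa; u = γ_w × 1.40 = 13.73 kPa.
Total σ_h = 30.18 + 13.73 = 43.91 kPa.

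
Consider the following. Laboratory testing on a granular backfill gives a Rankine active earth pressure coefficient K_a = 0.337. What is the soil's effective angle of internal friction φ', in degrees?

K_a = tan²(45° − φ/2) ⇒ 45° − φ/2 = arctan(√0.337) = 30.14°.
φ = 2(45° − 30.14°) = 29.73°.

29.7°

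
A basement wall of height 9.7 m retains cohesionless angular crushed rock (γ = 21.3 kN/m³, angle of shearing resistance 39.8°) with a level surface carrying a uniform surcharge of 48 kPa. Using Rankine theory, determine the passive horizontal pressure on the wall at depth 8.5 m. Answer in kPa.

1040 kPa

K_p = (1 + sin φ)/(1 − sin φ) = 4.557.
σ_v = γz + q = 21.3 × 8.5 + 48 = 229.1 kPa.
σ_h = K_p σ_v = 4.557 × 229.1 = 1044 kPa.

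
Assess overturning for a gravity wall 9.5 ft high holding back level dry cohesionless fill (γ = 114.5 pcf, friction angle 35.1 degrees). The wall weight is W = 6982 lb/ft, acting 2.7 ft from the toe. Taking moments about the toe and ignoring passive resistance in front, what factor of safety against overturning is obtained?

K_a = tan²(45° − 35.1°/2) = 0.2698.
P_a = ½K_aγH² = 0.5×0.2698×114.5×9.5² = 1394 lb/ft, acting at H/3 = 3.167 ft above the base.
Overturning moment M_o = P_a × H/3 = 1394 × 3.167 = 4415.
Resisting moment M_r = W × 2.7 = 6982 × 2.7 = 18850.
FS_overturning = M_r/M_o = 18850/4415 = 4.270.

4.27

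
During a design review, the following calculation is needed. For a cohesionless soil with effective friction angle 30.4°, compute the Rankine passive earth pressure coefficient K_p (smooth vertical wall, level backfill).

3.05

K_p = (1 + sin φ)/(1 − sin φ) = tan²(45° + 30.4°/2) = 3.049.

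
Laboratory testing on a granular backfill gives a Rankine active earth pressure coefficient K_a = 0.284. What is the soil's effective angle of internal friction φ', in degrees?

K_a = tan²(45° − φ/2) ⇒ 45° − φ/2 = arctan(√0.284) = 28.05°.
φ = 2(45° − 28.05°) = 33.89°.

33.9°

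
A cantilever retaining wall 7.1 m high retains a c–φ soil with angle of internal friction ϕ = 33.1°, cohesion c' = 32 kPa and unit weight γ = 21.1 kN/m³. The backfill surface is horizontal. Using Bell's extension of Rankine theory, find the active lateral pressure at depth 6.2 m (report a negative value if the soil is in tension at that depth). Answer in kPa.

3.73 kPa

K_a = (1 − sin φ)/(1 + sin φ) = 0.2936.
σ_a = K_a γ z − 2c√K_a = 0.2936×21.1×6.2 − 2×32×0.5418 = 3.729 kPa.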